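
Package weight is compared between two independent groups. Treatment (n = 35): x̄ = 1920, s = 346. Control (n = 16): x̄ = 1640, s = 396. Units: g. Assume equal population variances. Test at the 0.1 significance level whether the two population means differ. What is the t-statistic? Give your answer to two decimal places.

2.56

Let group 1 = treatment, group 2 = control. H0: μ_1 = μ_2; H1: μ_1 ≠ μ_2 (two-sample pooled-variance t-test, two-sided).
s_p² = [(35−1)·346² + (16−1)·396²]/(35+16−2) = 131073
t = (1920 − 1640)/√[131073·(1/35 + 1/16)] = 2.56
df = n₁ + n₂ − 2 = 49
Two-sided p-value ≈ 0.014
Since p ≈ 0.014 < α = 0.1, reject H0; the evidence is statistically significant.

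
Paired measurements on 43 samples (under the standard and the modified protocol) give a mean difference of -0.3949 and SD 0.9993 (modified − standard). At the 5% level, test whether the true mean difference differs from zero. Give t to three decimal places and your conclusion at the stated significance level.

t = -2.591; reject H0

H0: μ_d = 0; H1: μ_d ≠ 0 (paired t-test on the differences, two-sided).
t = d̄/(s_d/√n) = -0.3949/(0.9993/√43) = -2.591
df = n − 1 = 42
Two-sided p-value ≈ 0.0131
Since p ≈ 0.0131 < α = 0.05, reject H0; the evidence is statistically significant.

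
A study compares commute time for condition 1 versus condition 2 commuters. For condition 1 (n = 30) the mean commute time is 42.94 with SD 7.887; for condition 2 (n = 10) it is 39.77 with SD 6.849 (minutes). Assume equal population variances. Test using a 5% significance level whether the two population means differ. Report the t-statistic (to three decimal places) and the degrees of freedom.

Let group 1 = condition 1, group 2 = condition 2. H0: μ_1 = μ_2; H1: μ_1 ≠ μ_2 (two-sample pooled-variance t-test, two-sided).
s_p² = [(30−1)·7.887² + (10−1)·6.849²]/(30+10−2) = 58.582
t = (42.94 − 39.77)/√[58.582·(1/30 + 1/10)] = 1.134
df = n₁ + n₂ − 2 = 38
Two-sided p-value ≈ 0.264
Since p ≈ 0.264 > α = 0.05, fail to reject H0; the evidence is not statistically significant.

t = 1.134, df = 38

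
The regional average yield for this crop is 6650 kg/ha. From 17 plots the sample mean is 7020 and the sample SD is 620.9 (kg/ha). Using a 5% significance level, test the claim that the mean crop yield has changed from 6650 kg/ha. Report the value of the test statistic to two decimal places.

H0: μ = 6650; H1: μ ≠ 6650 (one-sample t-test, two-sided).
t = (x̄ − μ₀)/(s/√n) = (7020 − 6650)/(620.9/√17) = 2.46
df = n − 1 = 16
Two-sided p-value ≈ 0.0258
Since p ≈ 0.0258 < α = 0.05, reject H0; the data support H1.

2.46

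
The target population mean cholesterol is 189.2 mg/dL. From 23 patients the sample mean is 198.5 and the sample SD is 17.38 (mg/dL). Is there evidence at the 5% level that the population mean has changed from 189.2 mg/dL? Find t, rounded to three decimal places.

2.566

H0: μ = 189.2; H1: μ ≠ 189.2 (one-sample t-test, two-sided).
t = (x̄ − μ₀)/(s/√n) = (198.5 − 189.2)/(17.38/√23) = 2.566
df = n − 1 = 22
Two-sided p-value ≈ 0.0176
Since p ≈ 0.0176 < α = 0.05, reject H0; the evidence is statistically significant.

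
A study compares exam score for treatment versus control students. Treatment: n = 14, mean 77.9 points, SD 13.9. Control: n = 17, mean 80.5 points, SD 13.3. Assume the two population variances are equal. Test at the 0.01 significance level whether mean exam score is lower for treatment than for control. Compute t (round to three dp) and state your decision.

t = -0.531; fail to reject H0

Let group 1 = treatment, group 2 = control. H0: μ_1 = μ_2; H1: μ_1 < μ_2 (two-sample pooled-variance t-test, left-tailed).
s_p² = [(14−1)·13.9² + (17−1)·13.3²]/(14+17−2) = 184.206
t = (77.9 − 80.5)/√[184.206·(1/14 + 1/17)] = -0.531
df = n₁ + n₂ − 2 = 29
p-value = P(T ≤ -0.531) ≈ 0.300
Since p ≈ 0.300 > α = 0.01, fail to reject H0; the evidence is not statistically significant.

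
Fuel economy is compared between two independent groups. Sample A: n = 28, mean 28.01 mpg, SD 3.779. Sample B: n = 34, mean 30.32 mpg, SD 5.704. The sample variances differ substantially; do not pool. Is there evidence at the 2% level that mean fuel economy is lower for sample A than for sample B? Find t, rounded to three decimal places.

-1.907

Let group 1 = sample A, group 2 = sample B. H0: μ_1 = μ_2; H1: μ_1 < μ_2 (Welch's two-sample t-test, left-tailed).
t = (x̄_1 − x̄_2)/√(s_1²/n_1 + s_2²/n_2) = (28.01 − 30.32)/√(3.779²/28 + 5.704²/34) = -1.907
Welch–Satterthwaite df ≈ 57.56
p-value = P(T ≤ -1.907) ≈ 0.0307
Since p ≈ 0.0307 > α = 0.02, fail to reject H0; the evidence is not statistically significant.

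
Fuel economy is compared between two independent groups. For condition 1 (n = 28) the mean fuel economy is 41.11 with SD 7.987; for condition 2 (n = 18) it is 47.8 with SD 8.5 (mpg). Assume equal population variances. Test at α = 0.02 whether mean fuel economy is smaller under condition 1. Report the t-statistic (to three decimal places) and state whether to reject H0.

Let group 1 = condition 1, group 2 = condition 2. H0: μ_1 = μ_2; H1: μ_1 < μ_2 (two-sample pooled-variance t-test, left-tailed).
s_p² = [(28−1)·7.987² + (18−1)·8.5²]/(28+18−2) = 67.06
t = (41.11 − 47.8)/√[67.06·(1/28 + 1/18)] = -2.704
df = n₁ + n₂ − 2 = 44
p-value = P(T ≤ -2.704) ≈ 0.005
Since p ≈ 0.005 < α = 0.02, reject H0; the data support H1.

t = -2.704; reject H0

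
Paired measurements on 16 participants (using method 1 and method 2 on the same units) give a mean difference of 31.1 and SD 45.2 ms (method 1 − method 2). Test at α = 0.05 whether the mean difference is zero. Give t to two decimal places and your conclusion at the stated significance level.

t = 2.75; reject H0

H0: μ_d = 0; H1: μ_d ≠ 0 (paired t-test on the differences, two-sided).
t = d̄/(s_d/√n) = 31.1/(45.2/√16) = 2.75
df = n − 1 = 15
Two-sided p-value ≈ 0.015
Since p ≈ 0.015 < α = 0.05, reject H0; the evidence is statistically significant.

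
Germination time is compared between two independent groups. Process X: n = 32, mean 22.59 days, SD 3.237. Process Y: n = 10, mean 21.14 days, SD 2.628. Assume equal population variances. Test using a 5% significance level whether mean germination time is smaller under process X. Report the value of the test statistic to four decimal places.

1.2868

Let group 1 = process X, group 2 = process Y. H0: μ_1 = μ_2; H1: μ_1 < μ_2 (two-sample pooled-variance t-test, left-tailed).
s_p² = [(32−1)·3.237² + (10−1)·2.628²]/(32+10−2) = 9.67452
t = (22.59 − 21.14)/√[9.67452·(1/32 + 1/10)] = 1.2868
df = n₁ + n₂ − 2 = 40
p-value = P(T ≤ 1.2868) ≈ 0.8972
Since p ≈ 0.8972 > α = 0.05, fail to reject H0; the data do not provide sufficient evidence against H0.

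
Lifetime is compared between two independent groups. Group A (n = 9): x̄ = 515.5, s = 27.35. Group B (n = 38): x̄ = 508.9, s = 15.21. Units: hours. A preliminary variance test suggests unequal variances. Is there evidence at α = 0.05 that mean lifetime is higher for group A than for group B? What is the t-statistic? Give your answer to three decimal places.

Let group 1 = group A, group 2 = group B. H0: μ_1 = μ_2; H1: μ_1 > μ_2 (Welch's two-sample t-test, right-tailed).
t = (x̄_1 − x̄_2)/√(s_1²/n_1 + s_2²/n_2) = (515.5 − 508.9)/√(27.35²/9 + 15.21²/38) = 0.699
Welch–Satterthwaite df ≈ 9.20
p-value = P(T ≥ 0.699) ≈ 0.2510
Since p ≈ 0.2510 > α = 0.05, fail to reject H0; the evidence is not statistically significant.

0.699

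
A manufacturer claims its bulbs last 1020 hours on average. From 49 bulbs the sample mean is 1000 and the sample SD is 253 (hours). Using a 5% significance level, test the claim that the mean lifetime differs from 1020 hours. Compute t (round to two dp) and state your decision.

t = -0.55; fail to reject H0

H0: μ = 1020; H1: μ ≠ 1020 (one-sample t-test, two-sided).
t = (x̄ − μ₀)/(s/√n) = (1000 − 1020)/(253/√49) = -0.55
df = n − 1 = 48
Two-sided p-value ≈ 0.583
Since p ≈ 0.583 > α = 0.05, fail to reject H0; the data do not provide sufficient evidence against H0.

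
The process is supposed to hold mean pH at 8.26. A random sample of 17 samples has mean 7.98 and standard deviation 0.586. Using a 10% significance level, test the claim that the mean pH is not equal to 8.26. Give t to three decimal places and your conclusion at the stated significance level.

H0: μ = 8.26; H1: μ ≠ 8.26 (one-sample t-test, two-sided).
t = (x̄ − μ₀)/(s/√n) = (7.98 − 8.26)/(0.586/√17) = -1.970
df = n − 1 = 16
Two-sided p-value ≈ 0.0664
Since p ≈ 0.0664 < α = 0.1, reject H0; the data support H1.

t = -1.970; reject H0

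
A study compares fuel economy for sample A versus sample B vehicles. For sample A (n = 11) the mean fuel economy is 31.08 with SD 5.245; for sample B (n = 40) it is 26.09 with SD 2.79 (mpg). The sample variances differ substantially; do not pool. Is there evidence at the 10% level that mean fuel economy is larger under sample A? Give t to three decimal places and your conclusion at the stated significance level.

Let group 1 = sample A, group 2 = sample B. H0: μ_1 = μ_2; H1: μ_1 > μ_2 (Welch's two-sample t-test, right-tailed).
t = (x̄_1 − x̄_2)/√(s_1²/n_1 + s_2²/n_2) = (31.08 − 26.09)/√(5.245²/11 + 2.79²/40) = 3.039
Welch–Satterthwaite df ≈ 11.60
p-value = P(T ≥ 3.039) ≈ 0.005
Since p ≈ 0.005 < α = 0.1, reject H0; the evidence is statistically significant.

t = 3.039; reject H0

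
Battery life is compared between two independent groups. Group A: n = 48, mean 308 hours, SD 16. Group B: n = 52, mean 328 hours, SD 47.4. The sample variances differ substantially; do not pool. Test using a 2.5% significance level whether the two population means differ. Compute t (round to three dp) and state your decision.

t = -2.871; reject H0

Let group 1 = group A, group 2 = group B. H0: μ_1 = μ_2; H1: μ_1 ≠ μ_2 (Welch's two-sample t-test, two-sided).
t = (x̄_1 − x̄_2)/√(s_1²/n_1 + s_2²/n_2) = (308 − 328)/√(16²/48 + 47.4²/52) = -2.871
Welch–Satterthwaite df ≈ 63.32
Two-sided p-value ≈ 0.0056
Since p ≈ 0.0056 < α = 0.025, reject H0; the evidence is statistically significant.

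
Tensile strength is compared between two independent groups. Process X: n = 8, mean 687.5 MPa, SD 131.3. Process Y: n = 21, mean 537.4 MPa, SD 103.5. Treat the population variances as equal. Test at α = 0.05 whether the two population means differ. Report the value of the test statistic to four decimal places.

Let group 1 = process X, group 2 = process Y. H0: μ_1 = μ_2; H1: μ_1 ≠ μ_2 (two-sample pooled-variance t-test, two-sided).
s_p² = [(8−1)·131.3² + (21−1)·103.5²]/(8+21−2) = 12404.5
t = (687.5 − 537.4)/√[12404.5·(1/8 + 1/21)] = 3.2437
df = n₁ + n₂ − 2 = 27
Two-sided p-value ≈ 0.0031
Since p ≈ 0.0031 < α = 0.05, reject H0; the evidence is statistically significant.

3.2437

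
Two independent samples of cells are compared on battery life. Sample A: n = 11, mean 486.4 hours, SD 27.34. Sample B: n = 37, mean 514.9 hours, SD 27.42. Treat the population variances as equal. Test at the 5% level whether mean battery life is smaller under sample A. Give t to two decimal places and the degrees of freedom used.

Let group 1 = sample A, group 2 = sample B. H0: μ_1 = μ_2; H1: μ_1 < μ_2 (two-sample pooled-variance t-test, left-tailed).
s_p² = [(11−1)·27.34² + (37−1)·27.42²]/(11+37−2) = 750.904
t = (486.4 − 514.9)/√[750.904·(1/11 + 1/37)] = -3.03
df = n₁ + n₂ − 2 = 46
p-value = P(T ≤ -3.03) ≈ 0.002
Since p ≈ 0.002 < α = 0.05, reject H0; the data support H1.

t = -3.03, df = 46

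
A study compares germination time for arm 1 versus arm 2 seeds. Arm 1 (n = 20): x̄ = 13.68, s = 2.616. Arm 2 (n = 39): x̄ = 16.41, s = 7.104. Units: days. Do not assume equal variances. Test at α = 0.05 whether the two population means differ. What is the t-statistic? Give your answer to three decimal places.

Let group 1 = arm 1, group 2 = arm 2. H0: μ_1 = μ_2; H1: μ_1 ≠ μ_2 (Welch's two-sample t-test, two-sided).
t = (x̄_1 − x̄_2)/√(s_1²/n_1 + s_2²/n_2) = (13.68 − 16.41)/√(2.616²/20 + 7.104²/39) = -2.134
Welch–Satterthwaite df ≈ 53.30
Two-sided p-value ≈ 0.0374
Since p ≈ 0.0374 < α = 0.05, reject H0; the data support H1.

-2.134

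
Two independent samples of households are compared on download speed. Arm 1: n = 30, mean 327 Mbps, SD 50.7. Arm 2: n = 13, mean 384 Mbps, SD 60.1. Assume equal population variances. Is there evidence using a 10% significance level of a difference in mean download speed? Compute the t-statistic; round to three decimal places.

-3.201

Let group 1 = arm 1, group 2 = arm 2. H0: μ_1 = μ_2; H1: μ_1 ≠ μ_2 (two-sample pooled-variance t-test, two-sided).
s_p² = [(30−1)·50.7² + (13−1)·60.1²]/(30+13−2) = 2875.33
t = (327 − 384)/√[2875.33·(1/30 + 1/13)] = -3.201
df = n₁ + n₂ − 2 = 41
Two-sided p-value ≈ 0.003
Since p ≈ 0.003 < α = 0.1, reject H0; the evidence is statistically significant.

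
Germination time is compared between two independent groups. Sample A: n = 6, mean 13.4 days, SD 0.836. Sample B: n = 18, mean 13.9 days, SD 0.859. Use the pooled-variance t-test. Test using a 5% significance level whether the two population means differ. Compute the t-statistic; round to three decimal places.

-1.242

Let group 1 = sample A, group 2 = sample B. H0: μ_1 = μ_2; H1: μ_1 ≠ μ_2 (two-sample pooled-variance t-test, two-sided).
s_p² = [(6−1)·0.836² + (18−1)·0.859²]/(6+18−2) = 0.729021
t = (13.4 − 13.9)/√[0.729021·(1/6 + 1/18)] = -1.242
df = n₁ + n₂ − 2 = 22
Two-sided p-value ≈ 0.227
Since p ≈ 0.227 > α = 0.05, fail to reject H0; the evidence is not statistically significant.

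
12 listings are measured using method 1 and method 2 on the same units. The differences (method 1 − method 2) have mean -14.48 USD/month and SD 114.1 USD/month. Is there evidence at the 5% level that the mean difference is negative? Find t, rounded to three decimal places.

H0: μ_d = 0; H1: μ_d < 0 (paired t-test on the differences, left-tailed).
t = d̄/(s_d/√n) = -14.48/(114.1/√12) = -0.440
df = n − 1 = 11
p-value = P(T ≤ -0.440) ≈ 0.3344
Since p ≈ 0.3344 > α = 0.05, fail to reject H0; the evidence is not statistically significant.

-0.440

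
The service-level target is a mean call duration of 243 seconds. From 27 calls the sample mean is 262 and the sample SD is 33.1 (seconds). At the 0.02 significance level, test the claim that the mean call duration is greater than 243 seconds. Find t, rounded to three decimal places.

2.983

H0: μ = 243; H1: μ > 243 (one-sample t-test, right-tailed).
t = (x̄ − μ₀)/(s/√n) = (262 − 243)/(33.1/√27) = 2.983
df = n − 1 = 26
p-value = P(T ≥ 2.983) ≈ 0.003
Since p ≈ 0.003 < α = 0.02, reject H0; the evidence is statistically significant.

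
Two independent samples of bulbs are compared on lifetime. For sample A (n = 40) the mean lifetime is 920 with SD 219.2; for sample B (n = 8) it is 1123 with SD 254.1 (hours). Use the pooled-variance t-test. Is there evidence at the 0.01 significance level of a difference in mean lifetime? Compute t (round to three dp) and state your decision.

Let group 1 = sample A, group 2 = sample B. H0: μ_1 = μ_2; H1: μ_1 ≠ μ_2 (two-sample pooled-variance t-test, two-sided).
s_p² = [(40−1)·219.2² + (8−1)·254.1²]/(40+8−2) = 50562.3
t = (920 − 1123)/√[50562.3·(1/40 + 1/8)] = -2.331
df = n₁ + n₂ − 2 = 46
Two-sided p-value ≈ 0.0242
Since p ≈ 0.0242 > α = 0.01, fail to reject H0; the data do not provide sufficient evidence against H0.

t = -2.331; fail to reject H0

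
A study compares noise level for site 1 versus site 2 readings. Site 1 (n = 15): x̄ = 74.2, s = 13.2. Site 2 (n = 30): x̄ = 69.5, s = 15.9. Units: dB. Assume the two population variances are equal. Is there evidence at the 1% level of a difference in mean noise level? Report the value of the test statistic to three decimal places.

0.986

Let group 1 = site 1, group 2 = site 2. H0: μ_1 = μ_2; H1: μ_1 ≠ μ_2 (two-sample pooled-variance t-test, two-sided).
s_p² = [(15−1)·13.2² + (30−1)·15.9²]/(15+30−2) = 227.229
t = (74.2 − 69.5)/√[227.229·(1/15 + 1/30)] = 0.986
df = n₁ + n₂ − 2 = 43
Two-sided p-value ≈ 0.3297
Since p ≈ 0.3297 > α = 0.01, fail to reject H0; the evidence is not statistically significant.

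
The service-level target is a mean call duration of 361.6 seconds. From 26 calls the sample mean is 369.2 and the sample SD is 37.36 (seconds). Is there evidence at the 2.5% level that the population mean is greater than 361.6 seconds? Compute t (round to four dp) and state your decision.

H0: μ = 361.6; H1: μ > 361.6 (one-sample t-test, right-tailed).
t = (x̄ − μ₀)/(s/√n) = (369.2 − 361.6)/(37.36/√26) = 1.0373
df = n − 1 = 25
p-value = P(T ≥ 1.0373) ≈ 0.155
Since p ≈ 0.155 > α = 0.025, fail to reject H0; the evidence is not statistically significant.

t = 1.0373; fail to reject H0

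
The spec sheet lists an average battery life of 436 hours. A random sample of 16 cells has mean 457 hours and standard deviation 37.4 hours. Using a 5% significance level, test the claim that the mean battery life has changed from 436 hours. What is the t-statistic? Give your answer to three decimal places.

H0: μ = 436; H1: μ ≠ 436 (one-sample t-test, two-sided).
t = (x̄ − μ₀)/(s/√n) = (457 − 436)/(37.4/√16) = 2.246
df = n − 1 = 15
Two-sided p-value ≈ 0.0402
Since p ≈ 0.0402 < α = 0.05, reject H0; the evidence is statistically significant.

2.246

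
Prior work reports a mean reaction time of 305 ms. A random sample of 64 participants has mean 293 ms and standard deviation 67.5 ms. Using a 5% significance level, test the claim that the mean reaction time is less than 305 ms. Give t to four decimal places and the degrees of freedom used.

H0: μ = 305; H1: μ < 305 (one-sample t-test, left-tailed).
t = (x̄ − μ₀)/(s/√n) = (293 − 305)/(67.5/√64) = -1.4222
df = n − 1 = 63
p-value = P(T ≤ -1.4222) ≈ 0.080
Since p ≈ 0.080 > α = 0.05, fail to reject H0; the data do not provide sufficient evidence against H0.

t = -1.4222, df = 63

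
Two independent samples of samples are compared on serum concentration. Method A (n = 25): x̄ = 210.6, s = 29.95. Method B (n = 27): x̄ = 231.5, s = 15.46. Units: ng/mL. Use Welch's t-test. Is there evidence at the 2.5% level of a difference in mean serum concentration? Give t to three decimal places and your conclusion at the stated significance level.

t = -3.125; reject H0

Let group 1 = method A, group 2 = method B. H0: μ_1 = μ_2; H1: μ_1 ≠ μ_2 (Welch's two-sample t-test, two-sided).
t = (x̄_1 − x̄_2)/√(s_1²/n_1 + s_2²/n_2) = (210.6 − 231.5)/√(29.95²/25 + 15.46²/27) = -3.125
Welch–Satterthwaite df ≈ 35.32
Two-sided p-value ≈ 0.004
Since p ≈ 0.004 < α = 0.025, reject H0; the data support H1.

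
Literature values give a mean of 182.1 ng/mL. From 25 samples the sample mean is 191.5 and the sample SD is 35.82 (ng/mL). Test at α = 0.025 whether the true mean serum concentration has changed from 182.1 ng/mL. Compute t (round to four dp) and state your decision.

H0: μ = 182.1; H1: μ ≠ 182.1 (one-sample t-test, two-sided).
t = (x̄ − μ₀)/(s/√n) = (191.5 − 182.1)/(35.82/√25) = 1.3121
df = n − 1 = 24
Two-sided p-value ≈ 0.202
Since p ≈ 0.202 > α = 0.025, fail to reject H0; the data do not provide sufficient evidence against H0.

t = 1.3121; fail to reject H0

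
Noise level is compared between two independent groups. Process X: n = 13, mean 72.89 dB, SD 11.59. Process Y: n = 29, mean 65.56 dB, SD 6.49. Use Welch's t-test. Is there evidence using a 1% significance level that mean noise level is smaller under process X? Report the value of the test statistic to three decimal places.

2.135

Let group 1 = process X, group 2 = process Y. H0: μ_1 = μ_2; H1: μ_1 < μ_2 (Welch's two-sample t-test, left-tailed).
t = (x̄_1 − x̄_2)/√(s_1²/n_1 + s_2²/n_2) = (72.89 − 65.56)/√(11.59²/13 + 6.49²/29) = 2.135
Welch–Satterthwaite df ≈ 15.48
p-value = P(T ≤ 2.135) ≈ 0.975
Since p ≈ 0.975 > α = 0.01, fail to reject H0; the data do not provide sufficient evidence against H0.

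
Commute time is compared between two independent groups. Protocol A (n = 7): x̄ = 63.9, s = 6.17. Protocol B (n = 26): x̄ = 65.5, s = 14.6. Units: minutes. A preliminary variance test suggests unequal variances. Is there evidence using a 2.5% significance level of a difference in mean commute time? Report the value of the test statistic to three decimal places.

Let group 1 = protocol A, group 2 = protocol B. H0: μ_1 = μ_2; H1: μ_1 ≠ μ_2 (Welch's two-sample t-test, two-sided).
t = (x̄_1 − x̄_2)/√(s_1²/n_1 + s_2²/n_2) = (63.9 − 65.5)/√(6.17²/7 + 14.6²/26) = -0.433
Welch–Satterthwaite df ≈ 24.41
Two-sided p-value ≈ 0.6686
Since p ≈ 0.6686 > α = 0.025, fail to reject H0; the evidence is not statistically significant.

-0.433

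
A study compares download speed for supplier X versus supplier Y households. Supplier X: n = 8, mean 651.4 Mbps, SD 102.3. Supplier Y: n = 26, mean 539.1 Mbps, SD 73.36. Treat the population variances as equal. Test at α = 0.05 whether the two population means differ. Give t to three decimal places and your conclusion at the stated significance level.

Let group 1 = supplier X, group 2 = supplier Y. H0: μ_1 = μ_2; H1: μ_1 ≠ μ_2 (two-sample pooled-variance t-test, two-sided).
s_p² = [(8−1)·102.3² + (26−1)·73.36²]/(8+26−2) = 6493.73
t = (651.4 − 539.1)/√[6493.73·(1/8 + 1/26)] = 3.447
df = n₁ + n₂ − 2 = 32
Two-sided p-value ≈ 0.0016
Since p ≈ 0.0016 < α = 0.05, reject H0; the data support H1.

t = 3.447; reject H0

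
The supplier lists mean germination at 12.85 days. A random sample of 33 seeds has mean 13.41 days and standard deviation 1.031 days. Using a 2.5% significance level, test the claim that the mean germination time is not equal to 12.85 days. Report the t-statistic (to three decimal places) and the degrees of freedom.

t = 3.120, df = 32

H0: μ = 12.85; H1: μ ≠ 12.85 (one-sample t-test, two-sided).
t = (x̄ − μ₀)/(s/√n) = (13.41 − 12.85)/(1.031/√33) = 3.120
df = n − 1 = 32
Two-sided p-value ≈ 0.004
Since p ≈ 0.004 < α = 0.025, reject H0; the data support H1.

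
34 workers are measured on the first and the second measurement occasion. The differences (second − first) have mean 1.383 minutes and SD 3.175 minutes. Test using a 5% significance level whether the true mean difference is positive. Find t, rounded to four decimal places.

H0: μ_d = 0; H1: μ_d > 0 (paired t-test on the differences, right-tailed).
t = d̄/(s_d/√n) = 1.383/(3.175/√34) = 2.5399
df = n − 1 = 33
p-value = P(T ≥ 2.5399) ≈ 0.008
Since p ≈ 0.008 < α = 0.05, reject H0; the evidence is statistically significant.

2.5399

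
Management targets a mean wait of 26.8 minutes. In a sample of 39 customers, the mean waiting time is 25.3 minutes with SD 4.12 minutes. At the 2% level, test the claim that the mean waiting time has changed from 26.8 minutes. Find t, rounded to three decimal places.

H0: μ = 26.8; H1: μ ≠ 26.8 (one-sample t-test, two-sided).
t = (x̄ − μ₀)/(s/√n) = (25.3 − 26.8)/(4.12/√39) = -2.274
df = n − 1 = 38
Two-sided p-value ≈ 0.0287
Since p ≈ 0.0287 > α = 0.02, fail to reject H0; the data do not provide sufficient evidence against H0.

-2.274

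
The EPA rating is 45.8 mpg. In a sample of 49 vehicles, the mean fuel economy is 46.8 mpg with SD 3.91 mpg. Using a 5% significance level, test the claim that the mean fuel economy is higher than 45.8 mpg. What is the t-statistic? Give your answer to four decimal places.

1.7903

H0: μ = 45.8; H1: μ > 45.8 (one-sample t-test, right-tailed).
t = (x̄ − μ₀)/(s/√n) = (46.8 − 45.8)/(3.91/√49) = 1.7903
df = n − 1 = 48
p-value = P(T ≥ 1.7903) ≈ 0.040
Since p ≈ 0.040 < α = 0.05, reject H0; the evidence is statistically significant.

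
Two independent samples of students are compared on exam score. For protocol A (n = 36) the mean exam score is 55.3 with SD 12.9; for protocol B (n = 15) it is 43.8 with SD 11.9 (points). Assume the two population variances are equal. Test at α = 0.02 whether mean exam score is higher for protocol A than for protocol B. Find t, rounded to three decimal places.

2.965

Let group 1 = protocol A, group 2 = protocol B. H0: μ_1 = μ_2; H1: μ_1 > μ_2 (two-sample pooled-variance t-test, right-tailed).
s_p² = [(36−1)·12.9² + (15−1)·11.9²]/(36+15−2) = 159.324
t = (55.3 − 43.8)/√[159.324·(1/36 + 1/15)] = 2.965
df = n₁ + n₂ − 2 = 49
p-value = P(T ≥ 2.965) ≈ 0.0023
Since p ≈ 0.0023 < α = 0.02, reject H0; the evidence is statistically significant.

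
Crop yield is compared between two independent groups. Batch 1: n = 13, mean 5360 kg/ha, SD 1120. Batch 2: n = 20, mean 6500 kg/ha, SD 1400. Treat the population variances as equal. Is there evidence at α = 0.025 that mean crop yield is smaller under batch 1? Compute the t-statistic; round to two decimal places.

-2.46

Let group 1 = batch 1, group 2 = batch 2. H0: μ_1 = μ_2; H1: μ_1 < μ_2 (two-sample pooled-variance t-test, left-tailed).
s_p² = [(13−1)·1120² + (20−1)·1400²]/(13+20−2) = 1686860
t = (5360 − 6500)/√[1686860·(1/13 + 1/20)] = -2.46
df = n₁ + n₂ − 2 = 31
p-value = P(T ≤ -2.46) ≈ 0.0098
Since p ≈ 0.0098 < α = 0.025, reject H0; the evidence is statistically significant.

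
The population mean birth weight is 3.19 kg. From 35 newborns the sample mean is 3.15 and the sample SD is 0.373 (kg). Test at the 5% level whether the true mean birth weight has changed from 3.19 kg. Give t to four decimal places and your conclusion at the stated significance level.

t = -0.6344; fail to reject H0

H0: μ = 3.19; H1: μ ≠ 3.19 (one-sample t-test, two-sided).
t = (x̄ − μ₀)/(s/√n) = (3.15 − 3.19)/(0.373/√35) = -0.6344
df = n − 1 = 34
Two-sided p-value ≈ 0.5300
Since p ≈ 0.5300 > α = 0.05, fail to reject H0; the data do not provide sufficient evidence against H0.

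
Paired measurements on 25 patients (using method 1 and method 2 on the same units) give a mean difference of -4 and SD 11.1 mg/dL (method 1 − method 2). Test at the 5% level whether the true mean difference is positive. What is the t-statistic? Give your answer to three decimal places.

H0: μ_d = 0; H1: μ_d > 0 (paired t-test on the differences, right-tailed).
t = d̄/(s_d/√n) = -4/(11.1/√25) = -1.802
df = n − 1 = 24
p-value = P(T ≥ -1.802) ≈ 0.958
Since p ≈ 0.958 > α = 0.05, fail to reject H0; the evidence is not statistically significant.

-1.802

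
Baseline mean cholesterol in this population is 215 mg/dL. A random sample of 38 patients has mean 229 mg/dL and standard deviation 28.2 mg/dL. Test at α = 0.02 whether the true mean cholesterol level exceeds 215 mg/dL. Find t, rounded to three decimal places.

3.060

H0: μ = 215; H1: μ > 215 (one-sample t-test, right-tailed).
t = (x̄ − μ₀)/(s/√n) = (229 − 215)/(28.2/√38) = 3.060
df = n − 1 = 37
p-value = P(T ≥ 3.060) ≈ 0.002
Since p ≈ 0.002 < α = 0.02, reject H0; the data support H1.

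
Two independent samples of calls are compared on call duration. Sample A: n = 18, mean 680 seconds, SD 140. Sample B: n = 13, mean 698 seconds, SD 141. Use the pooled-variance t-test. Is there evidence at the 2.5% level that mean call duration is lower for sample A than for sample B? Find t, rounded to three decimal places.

Let group 1 = sample A, group 2 = sample B. H0: μ_1 = μ_2; H1: μ_1 < μ_2 (two-sample pooled-variance t-test, left-tailed).
s_p² = [(18−1)·140² + (13−1)·141²]/(18+13−2) = 19716.3
t = (680 − 698)/√[19716.3·(1/18 + 1/13)] = -0.352
df = n₁ + n₂ − 2 = 29
p-value = P(T ≤ -0.352) ≈ 0.364
Since p ≈ 0.364 > α = 0.025, fail to reject H0; the evidence is not statistically significant.

-0.352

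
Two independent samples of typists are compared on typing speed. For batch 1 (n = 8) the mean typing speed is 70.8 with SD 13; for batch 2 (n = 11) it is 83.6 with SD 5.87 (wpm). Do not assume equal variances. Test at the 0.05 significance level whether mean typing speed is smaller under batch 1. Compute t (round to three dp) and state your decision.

Let group 1 = batch 1, group 2 = batch 2. H0: μ_1 = μ_2; H1: μ_1 < μ_2 (Welch's two-sample t-test, left-tailed).
t = (x̄_1 − x̄_2)/√(s_1²/n_1 + s_2²/n_2) = (70.8 − 83.6)/√(13²/8 + 5.87²/11) = -2.599
Welch–Satterthwaite df ≈ 9.09
p-value = P(T ≤ -2.599) ≈ 0.014
Since p ≈ 0.014 < α = 0.05, reject H0; the data support H1.

t = -2.599; reject H0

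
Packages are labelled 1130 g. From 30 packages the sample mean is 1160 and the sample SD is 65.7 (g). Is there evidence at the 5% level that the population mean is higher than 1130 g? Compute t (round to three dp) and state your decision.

H0: μ = 1130; H1: μ > 1130 (one-sample t-test, right-tailed).
t = (x̄ − μ₀)/(s/√n) = (1160 − 1130)/(65.7/√30) = 2.501
df = n − 1 = 29
p-value = P(T ≥ 2.501) ≈ 0.009
Since p ≈ 0.009 < α = 0.05, reject H0; the data support H1.

t = 2.501; reject H0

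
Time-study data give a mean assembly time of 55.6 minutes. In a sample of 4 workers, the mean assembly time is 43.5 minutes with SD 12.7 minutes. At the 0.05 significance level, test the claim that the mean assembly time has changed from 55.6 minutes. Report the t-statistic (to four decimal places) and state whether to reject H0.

H0: μ = 55.6; H1: μ ≠ 55.6 (one-sample t-test, two-sided).
t = (x̄ − μ₀)/(s/√n) = (43.5 − 55.6)/(12.7/√4) = -1.9055
df = n − 1 = 3
Two-sided p-value ≈ 0.153
Since p ≈ 0.153 > α = 0.05, fail to reject H0; the evidence is not statistically significant.

t = -1.9055; fail to reject H0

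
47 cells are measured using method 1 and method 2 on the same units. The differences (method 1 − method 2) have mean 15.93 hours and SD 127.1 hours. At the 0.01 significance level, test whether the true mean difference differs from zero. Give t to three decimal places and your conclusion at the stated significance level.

H0: μ_d = 0; H1: μ_d ≠ 0 (paired t-test on the differences, two-sided).
t = d̄/(s_d/√n) = 15.93/(127.1/√47) = 0.859
df = n − 1 = 46
Two-sided p-value ≈ 0.395
Since p ≈ 0.395 > α = 0.01, fail to reject H0; the data do not provide sufficient evidence against H0.

t = 0.859; fail to reject H0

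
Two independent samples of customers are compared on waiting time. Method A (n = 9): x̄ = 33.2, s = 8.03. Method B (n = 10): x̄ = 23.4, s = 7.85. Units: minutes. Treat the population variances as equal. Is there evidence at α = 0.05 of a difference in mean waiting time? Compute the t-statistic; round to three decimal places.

2.688

Let group 1 = method A, group 2 = method B. H0: μ_1 = μ_2; H1: μ_1 ≠ μ_2 (two-sample pooled-variance t-test, two-sided).
s_p² = [(9−1)·8.03² + (10−1)·7.85²]/(9+10−2) = 62.9676
t = (33.2 − 23.4)/√[62.9676·(1/9 + 1/10)] = 2.688
df = n₁ + n₂ − 2 = 17
Two-sided p-value ≈ 0.016
Since p ≈ 0.016 < α = 0.05, reject H0; the evidence is statistically significant.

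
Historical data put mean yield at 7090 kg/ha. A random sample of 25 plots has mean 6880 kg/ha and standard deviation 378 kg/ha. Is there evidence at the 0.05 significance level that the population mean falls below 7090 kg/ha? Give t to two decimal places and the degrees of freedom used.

t = -2.78, df = 24

H0: μ = 7090; H1: μ < 7090 (one-sample t-test, left-tailed).
t = (x̄ − μ₀)/(s/√n) = (6880 − 7090)/(378/√25) = -2.78
df = n − 1 = 24
p-value = P(T ≤ -2.78) ≈ 0.005
Since p ≈ 0.005 < α = 0.05, reject H0; the data support H1.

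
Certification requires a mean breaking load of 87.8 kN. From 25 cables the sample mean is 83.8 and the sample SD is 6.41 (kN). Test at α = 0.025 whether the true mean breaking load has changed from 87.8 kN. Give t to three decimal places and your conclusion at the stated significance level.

t = -3.120; reject H0

H0: μ = 87.8; H1: μ ≠ 87.8 (one-sample t-test, two-sided).
t = (x̄ − μ₀)/(s/√n) = (83.8 − 87.8)/(6.41/√25) = -3.120
df = n − 1 = 24
Two-sided p-value ≈ 0.0047
Since p ≈ 0.0047 < α = 0.025, reject H0; the evidence is statistically significant.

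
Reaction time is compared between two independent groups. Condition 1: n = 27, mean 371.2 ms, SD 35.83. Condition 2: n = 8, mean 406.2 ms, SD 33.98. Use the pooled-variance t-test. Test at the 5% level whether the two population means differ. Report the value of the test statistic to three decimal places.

Let group 1 = condition 1, group 2 = condition 2. H0: μ_1 = μ_2; H1: μ_1 ≠ μ_2 (two-sample pooled-variance t-test, two-sided).
s_p² = [(27−1)·35.83² + (8−1)·33.98²]/(27+8−2) = 1256.39
t = (371.2 − 406.2)/√[1256.39·(1/27 + 1/8)] = -2.453
df = n₁ + n₂ − 2 = 33
Two-sided p-value ≈ 0.020
Since p ≈ 0.020 < α = 0.05, reject H0; the data support H1.

-2.453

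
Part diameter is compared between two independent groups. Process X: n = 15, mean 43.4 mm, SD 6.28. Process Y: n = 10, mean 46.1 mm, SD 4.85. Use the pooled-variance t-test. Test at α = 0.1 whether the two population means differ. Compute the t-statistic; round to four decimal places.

Let group 1 = process X, group 2 = process Y. H0: μ_1 = μ_2; H1: μ_1 ≠ μ_2 (two-sample pooled-variance t-test, two-sided).
s_p² = [(15−1)·6.28² + (10−1)·4.85²]/(15+10−2) = 33.2104
t = (43.4 − 46.1)/√[33.2104·(1/15 + 1/10)] = -1.1476
df = n₁ + n₂ − 2 = 23
Two-sided p-value ≈ 0.263
Since p ≈ 0.263 > α = 0.1, fail to reject H0; the data do not provide sufficient evidence against H0.

-1.1476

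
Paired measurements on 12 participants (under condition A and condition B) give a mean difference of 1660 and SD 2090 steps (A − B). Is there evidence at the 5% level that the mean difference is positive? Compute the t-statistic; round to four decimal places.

2.7514

H0: μ_d = 0; H1: μ_d > 0 (paired t-test on the differences, right-tailed).
t = d̄/(s_d/√n) = 1660/(2090/√12) = 2.7514
df = n − 1 = 11
p-value = P(T ≥ 2.7514) ≈ 0.009
Since p ≈ 0.009 < α = 0.05, reject H0; the data support H1.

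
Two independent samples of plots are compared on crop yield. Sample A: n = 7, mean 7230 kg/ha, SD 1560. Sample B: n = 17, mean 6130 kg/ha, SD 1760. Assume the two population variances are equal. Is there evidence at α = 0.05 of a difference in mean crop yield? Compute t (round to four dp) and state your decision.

Let group 1 = sample A, group 2 = sample B. H0: μ_1 = μ_2; H1: μ_1 ≠ μ_2 (two-sample pooled-variance t-test, two-sided).
s_p² = [(7−1)·1560² + (17−1)·1760²]/(7+17−2) = 2916510
t = (7230 − 6130)/√[2916510·(1/7 + 1/17)] = 1.4343
df = n₁ + n₂ − 2 = 22
Two-sided p-value ≈ 0.166
Since p ≈ 0.166 > α = 0.05, fail to reject H0; the data do not provide sufficient evidence against H0.

t = 1.4343; fail to reject H0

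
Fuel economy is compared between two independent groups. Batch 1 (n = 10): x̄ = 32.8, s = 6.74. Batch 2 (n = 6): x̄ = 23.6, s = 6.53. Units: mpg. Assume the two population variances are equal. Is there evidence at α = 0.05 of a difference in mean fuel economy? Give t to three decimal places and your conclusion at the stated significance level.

Let group 1 = batch 1, group 2 = batch 2. H0: μ_1 = μ_2; H1: μ_1 ≠ μ_2 (two-sample pooled-variance t-test, two-sided).
s_p² = [(10−1)·6.74² + (6−1)·6.53²]/(10+6−2) = 44.4323
t = (32.8 − 23.6)/√[44.4323·(1/10 + 1/6)] = 2.673
df = n₁ + n₂ − 2 = 14
Two-sided p-value ≈ 0.018
Since p ≈ 0.018 < α = 0.05, reject H0; the evidence is statistically significant.

t = 2.673; reject H0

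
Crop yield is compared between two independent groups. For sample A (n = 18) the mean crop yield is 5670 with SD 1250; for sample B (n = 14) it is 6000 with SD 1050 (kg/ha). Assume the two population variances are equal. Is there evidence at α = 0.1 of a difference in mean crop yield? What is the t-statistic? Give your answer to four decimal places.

-0.7932

Let group 1 = sample A, group 2 = sample B. H0: μ_1 = μ_2; H1: μ_1 ≠ μ_2 (two-sample pooled-variance t-test, two-sided).
s_p² = [(18−1)·1250² + (14−1)·1050²]/(18+14−2) = 1363170
t = (5670 − 6000)/√[1363170·(1/18 + 1/14)] = -0.7932
df = n₁ + n₂ − 2 = 30
Two-sided p-value ≈ 0.434
Since p ≈ 0.434 > α = 0.1, fail to reject H0; the evidence is not statistically significant.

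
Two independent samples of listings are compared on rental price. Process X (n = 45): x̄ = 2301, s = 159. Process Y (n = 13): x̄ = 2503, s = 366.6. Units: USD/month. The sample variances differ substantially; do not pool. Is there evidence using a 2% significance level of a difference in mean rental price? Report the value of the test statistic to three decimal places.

Let group 1 = process X, group 2 = process Y. H0: μ_1 = μ_2; H1: μ_1 ≠ μ_2 (Welch's two-sample t-test, two-sided).
t = (x̄_1 − x̄_2)/√(s_1²/n_1 + s_2²/n_2) = (2301 − 2503)/√(159²/45 + 366.6²/13) = -1.935
Welch–Satterthwaite df ≈ 13.33
Two-sided p-value ≈ 0.075
Since p ≈ 0.075 > α = 0.02, fail to reject H0; the evidence is not statistically significant.

-1.935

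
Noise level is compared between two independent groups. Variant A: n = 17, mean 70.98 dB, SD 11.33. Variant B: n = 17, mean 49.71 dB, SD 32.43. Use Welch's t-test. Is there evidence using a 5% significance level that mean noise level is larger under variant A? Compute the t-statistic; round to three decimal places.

2.553

Let group 1 = variant A, group 2 = variant B. H0: μ_1 = μ_2; H1: μ_1 > μ_2 (Welch's two-sample t-test, right-tailed).
t = (x̄_1 − x̄_2)/√(s_1²/n_1 + s_2²/n_2) = (70.98 − 49.71)/√(11.33²/17 + 32.43²/17) = 2.553
Welch–Satterthwaite df ≈ 19.85
p-value = P(T ≥ 2.553) ≈ 0.0095
Since p ≈ 0.0095 < α = 0.05, reject H0; the evidence is statistically significant.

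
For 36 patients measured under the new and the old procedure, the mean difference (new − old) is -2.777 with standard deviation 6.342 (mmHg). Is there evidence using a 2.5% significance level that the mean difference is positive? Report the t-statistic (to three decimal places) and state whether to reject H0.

H0: μ_d = 0; H1: μ_d > 0 (paired t-test on the differences, right-tailed).
t = d̄/(s_d/√n) = -2.777/(6.342/√36) = -2.627
df = n − 1 = 35
p-value = P(T ≥ -2.627) ≈ 0.9937
Since p ≈ 0.9937 > α = 0.025, fail to reject H0; the evidence is not statistically significant.

t = -2.627; fail to reject H0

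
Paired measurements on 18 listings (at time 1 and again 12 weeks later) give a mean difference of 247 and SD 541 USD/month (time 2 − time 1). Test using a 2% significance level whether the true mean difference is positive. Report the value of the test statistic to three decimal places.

H0: μ_d = 0; H1: μ_d > 0 (paired t-test on the differences, right-tailed).
t = d̄/(s_d/√n) = 247/(541/√18) = 1.937
df = n − 1 = 17
p-value = P(T ≥ 1.937) ≈ 0.0348
Since p ≈ 0.0348 > α = 0.02, fail to reject H0; the evidence is not statistically significant.

1.937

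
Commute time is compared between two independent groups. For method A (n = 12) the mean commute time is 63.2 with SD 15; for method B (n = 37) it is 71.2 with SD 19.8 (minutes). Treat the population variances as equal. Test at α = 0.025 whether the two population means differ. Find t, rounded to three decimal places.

-1.282

Let group 1 = method A, group 2 = method B. H0: μ_1 = μ_2; H1: μ_1 ≠ μ_2 (two-sample pooled-variance t-test, two-sided).
s_p² = [(12−1)·15² + (37−1)·19.8²]/(12+37−2) = 352.946
t = (63.2 − 71.2)/√[352.946·(1/12 + 1/37)] = -1.282
df = n₁ + n₂ − 2 = 47
Two-sided p-value ≈ 0.2062
Since p ≈ 0.2062 > α = 0.025, fail to reject H0; the evidence is not statistically significant.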